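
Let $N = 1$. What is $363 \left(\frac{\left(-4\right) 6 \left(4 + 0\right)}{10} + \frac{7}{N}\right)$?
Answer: $- \frac{4719}{5} \approx -943.8$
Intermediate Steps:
$363 \left(\frac{\left(-4\right) 6 \left(4 + 0\right)}{10} + \frac{7}{N}\right) = 363 \left(\frac{\left(-4\right) 6 \left(4 + 0\right)}{10} + \frac{7}{1}\right) = 363 \left(\left(-24\right) 4 \cdot \frac{1}{10} + 7 \cdot 1\right) = 363 \left(\left(-96\right) \frac{1}{10} + 7\right) = 363 \left(- \frac{48}{5} + 7\right) = 363 \left(- \frac{13}{5}\right) = - \frac{4719}{5}$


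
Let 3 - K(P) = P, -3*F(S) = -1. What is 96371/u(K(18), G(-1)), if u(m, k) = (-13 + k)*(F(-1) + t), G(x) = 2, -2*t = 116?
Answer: 26283/173 ≈ 151.92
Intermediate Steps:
t = -58 (t = -½*116 = -58)
F(S) = ⅓ (F(S) = -⅓*(-1) = ⅓)
K(P) = 3 - P
u(m, k) = 2249/3 - 173*k/3 (u(m, k) = (-13 + k)*(⅓ - 58) = (-13 + k)*(-173/3) = 2249/3 - 173*k/3)
96371/u(K(18), G(-1)) = 96371/(2249/3 - 173/3*2) = 96371/(2249/3 - 346/3) = 96371/(1903/3) = 96371*(3/1903) = 26283/173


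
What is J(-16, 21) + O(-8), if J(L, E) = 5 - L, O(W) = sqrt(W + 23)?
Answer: 21 + sqrt(15) ≈ 24.873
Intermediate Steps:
O(W) = sqrt(23 + W)
J(-16, 21) + O(-8) = (5 - 1*(-16)) + sqrt(23 - 8) = (5 + 16) + sqrt(15) = 21 + sqrt(15)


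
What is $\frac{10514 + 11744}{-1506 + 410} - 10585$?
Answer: $- \frac{5811709}{548} \approx -10605.0$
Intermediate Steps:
$\frac{10514 + 11744}{-1506 + 410} - 10585 = \frac{22258}{-1096} - 10585 = 22258 \left(- \frac{1}{1096}\right) - 10585 = - \frac{11129}{548} - 10585 = - \frac{5811709}{548}$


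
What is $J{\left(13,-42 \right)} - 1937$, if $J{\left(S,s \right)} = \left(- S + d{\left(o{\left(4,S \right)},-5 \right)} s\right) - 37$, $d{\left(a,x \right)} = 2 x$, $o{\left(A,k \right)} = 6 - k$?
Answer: $-1567$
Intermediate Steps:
$J{\left(S,s \right)} = -37 - S - 10 s$ ($J{\left(S,s \right)} = \left(- S + 2 \left(-5\right) s\right) - 37 = \left(- S - 10 s\right) - 37 = -37 - S - 10 s$)
$J{\left(13,-42 \right)} - 1937 = \left(-37 - 13 - -420\right) - 1937 = \left(-37 - 13 + 420\right) - 1937 = 370 - 1937 = -1567$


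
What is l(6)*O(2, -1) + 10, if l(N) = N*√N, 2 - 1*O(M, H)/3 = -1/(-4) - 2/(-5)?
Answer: 10 + 243*√6/10 ≈ 69.523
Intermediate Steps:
O(M, H) = 81/20 (O(M, H) = 6 - 3*(-1/(-4) - 2/(-5)) = 6 - 3*(-1*(-¼) - 2*(-⅕)) = 6 - 3*(¼ + ⅖) = 6 - 3*13/20 = 6 - 39/20 = 81/20)
l(N) = N^(3/2)
l(6)*O(2, -1) + 10 = 6^(3/2)*(81/20) + 10 = (6*√6)*(81/20) + 10 = 243*√6/10 + 10 = 10 + 243*√6/10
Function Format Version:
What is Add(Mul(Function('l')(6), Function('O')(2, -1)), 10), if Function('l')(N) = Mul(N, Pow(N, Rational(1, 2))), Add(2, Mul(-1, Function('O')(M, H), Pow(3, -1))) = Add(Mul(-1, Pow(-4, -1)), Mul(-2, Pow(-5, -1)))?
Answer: Add(10, Mul(Rational(243, 10), Pow(6, Rational(1, 2)))) ≈ 69.523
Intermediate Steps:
Function('O')(M, H) = Rational(81, 20) (Function('O')(M, H) = Add(6, Mul(-3, Add(Mul(-1, Pow(-4, -1)), Mul(-2, Pow(-5, -1))))) = Add(6, Mul(-3, Add(Mul(-1, Rational(-1, 4)), Mul(-2, Rational(-1, 5))))) = Add(6, Mul(-3, Add(Rational(1, 4), Rational(2, 5)))) = Add(6, Mul(-3, Rational(13, 20))) = Add(6, Rational(-39, 20)) = Rational(81, 20))
Function('l')(N) = Pow(N, Rational(3, 2))
Add(Mul(Function('l')(6), Function('O')(2, -1)), 10) = Add(Mul(Pow(6, Rational(3, 2)), Rational(81, 20)), 10) = Add(Mul(Mul(6, Pow(6, Rational(1, 2))), Rational(81, 20)), 10) = Add(Mul(Rational(243, 10), Pow(6, Rational(1, 2))), 10) = Add(10, Mul(Rational(243, 10), Pow(6, Rational(1, 2))))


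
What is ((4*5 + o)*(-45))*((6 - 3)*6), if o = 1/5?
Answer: -16362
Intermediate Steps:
o = 1/5 ≈ 0.20000
((4*5 + o)*(-45))*((6 - 3)*6) = ((4*5 + 1/5)*(-45))*((6 - 3)*6) = ((20 + 1/5)*(-45))*(3*6) = ((101/5)*(-45))*18 = -909*18 = -16362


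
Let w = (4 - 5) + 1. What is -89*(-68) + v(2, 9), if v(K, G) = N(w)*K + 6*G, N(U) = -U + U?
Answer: 6106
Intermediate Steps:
w = 0 (w = -1 + 1 = 0)
N(U) = 0
v(K, G) = 6*G (v(K, G) = 0*K + 6*G = 0 + 6*G = 6*G)
-89*(-68) + v(2, 9) = -89*(-68) + 6*9 = 6052 + 54 = 6106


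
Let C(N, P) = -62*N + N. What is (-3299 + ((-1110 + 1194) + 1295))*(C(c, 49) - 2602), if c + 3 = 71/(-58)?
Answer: 130532160/29 ≈ 4.5011e+6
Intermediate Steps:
c = -245/58 (c = -3 + 71/(-58) = -3 + 71*(-1/58) = -3 - 71/58 = -245/58 ≈ -4.2241)
C(N, P) = -61*N
(-3299 + ((-1110 + 1194) + 1295))*(C(c, 49) - 2602) = (-3299 + ((-1110 + 1194) + 1295))*(-61*(-245/58) - 2602) = (-3299 + (84 + 1295))*(14945/58 - 2602) = (-3299 + 1379)*(-135971/58) = -1920*(-135971/58) = 130532160/29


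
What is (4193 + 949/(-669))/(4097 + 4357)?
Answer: 1402084/2827863 ≈ 0.49581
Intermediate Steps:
(4193 + 949/(-669))/(4097 + 4357) = (4193 + 949*(-1/669))/8454 = (4193 - 949/669)*(1/8454) = (2804168/669)*(1/8454) = 1402084/2827863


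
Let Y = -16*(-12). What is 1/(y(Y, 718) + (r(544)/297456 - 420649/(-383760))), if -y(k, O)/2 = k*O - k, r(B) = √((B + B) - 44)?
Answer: -1557152166171386862221040/428725884773933423938947344149 - 114080369738400*√29/428725884773933423938947344149 ≈ -3.6320e-6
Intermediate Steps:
Y = 192
r(B) = √(-44 + 2*B) (r(B) = √(2*B - 44) = √(-44 + 2*B))
y(k, O) = 2*k - 2*O*k (y(k, O) = -2*(k*O - k) = -2*(O*k - k) = -2*(-k + O*k) = 2*k - 2*O*k)
1/(y(Y, 718) + (r(544)/297456 - 420649/(-383760))) = 1/(2*192*(1 - 1*718) + (√(-44 + 2*544)/297456 - 420649/(-383760))) = 1/(2*192*(1 - 718) + (√(-44 + 1088)*(1/297456) - 420649*(-1/383760))) = 1/(2*192*(-717) + (√1044*(1/297456) + 420649/383760)) = 1/(-275328 + ((6*√29)*(1/297456) + 420649/383760)) = 1/(-275328 + (√29/49576 + 420649/383760)) = 1/(-275328 + (420649/383760 + √29/49576)) = 1/(-105659452631/383760 + √29/49576)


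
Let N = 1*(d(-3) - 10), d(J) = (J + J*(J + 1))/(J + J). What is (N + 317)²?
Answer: 375769/4 ≈ 93942.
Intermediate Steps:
d(J) = (J + J*(1 + J))/(2*J) (d(J) = (J + J*(1 + J))/((2*J)) = (J + J*(1 + J))*(1/(2*J)) = (J + J*(1 + J))/(2*J))
N = -21/2 (N = 1*((1 + (½)*(-3)) - 10) = 1*((1 - 3/2) - 10) = 1*(-½ - 10) = 1*(-21/2) = -21/2 ≈ -10.500)
(N + 317)² = (-21/2 + 317)² = (613/2)² = 375769/4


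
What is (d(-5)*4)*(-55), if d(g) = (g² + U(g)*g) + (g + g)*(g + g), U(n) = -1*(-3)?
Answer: -24200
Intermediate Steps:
U(n) = 3
d(g) = 3*g + 5*g² (d(g) = (g² + 3*g) + (g + g)*(g + g) = (g² + 3*g) + (2*g)*(2*g) = (g² + 3*g) + 4*g² = 3*g + 5*g²)
(d(-5)*4)*(-55) = (-5*(3 + 5*(-5))*4)*(-55) = (-5*(3 - 25)*4)*(-55) = (-5*(-22)*4)*(-55) = (110*4)*(-55) = 440*(-55) = -24200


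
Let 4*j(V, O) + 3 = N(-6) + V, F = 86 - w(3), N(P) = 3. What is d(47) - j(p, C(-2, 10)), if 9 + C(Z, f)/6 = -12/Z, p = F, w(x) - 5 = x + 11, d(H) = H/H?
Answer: -63/4 ≈ -15.750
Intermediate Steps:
d(H) = 1
w(x) = 16 + x (w(x) = 5 + (x + 11) = 5 + (11 + x) = 16 + x)
F = 67 (F = 86 - (16 + 3) = 86 - 1*19 = 86 - 19 = 67)
p = 67
C(Z, f) = -54 - 72/Z (C(Z, f) = -54 + 6*(-12/Z) = -54 - 72/Z)
j(V, O) = V/4 (j(V, O) = -3/4 + (3 + V)/4 = -3/4 + (3/4 + V/4) = V/4)
d(47) - j(p, C(-2, 10)) = 1 - 67/4 = -63/4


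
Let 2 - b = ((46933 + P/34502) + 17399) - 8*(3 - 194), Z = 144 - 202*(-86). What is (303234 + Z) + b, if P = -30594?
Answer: 4397157189/17251 ≈ 2.5489e+5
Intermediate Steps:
Z = 17516 (Z = 144 + 17372 = 17516)
b = -1136101061/17251 (b = 2 - (((46933 - 30594/34502) + 17399) - 8*(3 - 194)) = 2 - (((46933 - 30594*1/34502) + 17399) - 8*(-191)) = 2 - (((46933 - 15297/17251) + 17399) + 1528) = 2 - ((809625886/17251 + 17399) + 1528) = 2 - (1109776035/17251 + 1528) = 2 - 1*1136135563/17251 = 2 - 1136135563/17251 = -1136101061/17251 ≈ -65857.)
(303234 + Z) + b = (303234 + 17516) - 1136101061/17251 = 320750 - 1136101061/17251 = 4397157189/17251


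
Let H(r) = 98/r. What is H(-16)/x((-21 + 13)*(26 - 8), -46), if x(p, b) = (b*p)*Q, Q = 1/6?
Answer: -49/8832 ≈ -0.0055480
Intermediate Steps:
Q = ⅙ ≈ 0.16667
x(p, b) = b*p/6 (x(p, b) = (b*p)*(⅙) = b*p/6)
H(-16)/x((-21 + 13)*(26 - 8), -46) = (98/(-16))/(((⅙)*(-46)*((-21 + 13)*(26 - 8)))) = (98*(-1/16))/(((⅙)*(-46)*(-8*18))) = -49/(8*((⅙)*(-46)*(-144))) = -49/8/1104 = -49/8*1/1104 = -49/8832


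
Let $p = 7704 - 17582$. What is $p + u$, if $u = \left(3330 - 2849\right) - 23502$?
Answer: $-32899$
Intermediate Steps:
$u = -23021$ ($u = 481 - 23502 = -23021$)
$p = -9878$
$p + u = -9878 - 23021 = -32899$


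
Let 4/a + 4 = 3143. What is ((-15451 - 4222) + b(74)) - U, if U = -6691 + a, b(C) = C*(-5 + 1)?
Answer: -41679646/3139 ≈ -13278.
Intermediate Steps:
a = 4/3139 (a = 4/(-4 + 3143) = 4/3139 ≈ 0.0012743)
b(C) = -4*C (b(C) = C*(-4) = -4*C)
U = -21003045/3139 (U = -6691 + 4/3139 = -21003045/3139 ≈ -6691.0)
((-15451 - 4222) + b(74)) - U = ((-15451 - 4222) - 4*74) - 1*(-21003045/3139) = (-19673 - 296) + 21003045/3139 = -19969 + 21003045/3139 = -41679646/3139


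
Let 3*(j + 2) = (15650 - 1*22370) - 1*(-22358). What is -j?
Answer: -15632/3 ≈ -5210.7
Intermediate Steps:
j = 15632/3 (j = -2 + ((15650 - 1*22370) - 1*(-22358))/3 = -2 + ((15650 - 22370) + 22358)/3 = -2 + (-6720 + 22358)/3 = -2 + (⅓)*15638 = -2 + 15638/3 = 15632/3 ≈ 5210.7)
-j = -1*15632/3 = -15632/3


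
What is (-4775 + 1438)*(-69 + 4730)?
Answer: -15553757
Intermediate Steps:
(-4775 + 1438)*(-69 + 4730) = -3337*4661 = -15553757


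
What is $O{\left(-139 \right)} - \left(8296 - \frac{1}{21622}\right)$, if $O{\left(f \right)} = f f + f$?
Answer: $\frac{235377093}{21622} \approx 10886.0$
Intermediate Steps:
$O{\left(f \right)} = f + f^{2}$ ($O{\left(f \right)} = f^{2} + f = f + f^{2}$)
$O{\left(-139 \right)} - \left(8296 - \frac{1}{21622}\right) = - 139 \left(1 - 139\right) - \left(8296 - \frac{1}{21622}\right) = \left(-139\right) \left(-138\right) + \left(-8296 + \frac{1}{21622}\right) = 19182 - \frac{179376111}{21622} = \frac{235377093}{21622}$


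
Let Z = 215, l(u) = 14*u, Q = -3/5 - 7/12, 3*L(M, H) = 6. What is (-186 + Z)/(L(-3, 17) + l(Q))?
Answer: -870/437 ≈ -1.9908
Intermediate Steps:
L(M, H) = 2 (L(M, H) = (1/3)*6 = 2)
Q = -71/60 (Q = -3*1/5 - 7*1/12 = -3/5 - 7/12 = -71/60 ≈ -1.1833)
(-186 + Z)/(L(-3, 17) + l(Q)) = (-186 + 215)/(2 + 14*(-71/60)) = 29/(2 - 497/30) = 29/(-437/30) = 29*(-30/437) = -870/437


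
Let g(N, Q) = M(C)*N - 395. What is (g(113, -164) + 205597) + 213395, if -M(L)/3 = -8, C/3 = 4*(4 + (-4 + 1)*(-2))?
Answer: 421309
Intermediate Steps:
C = 120 (C = 3*(4*(4 + (-4 + 1)*(-2))) = 3*(4*(4 - 3*(-2))) = 3*(4*(4 + 6)) = 3*(4*10) = 3*40 = 120)
M(L) = 24 (M(L) = -3*(-8) = 24)
g(N, Q) = -395 + 24*N (g(N, Q) = 24*N - 395 = -395 + 24*N)
(g(113, -164) + 205597) + 213395 = ((-395 + 24*113) + 205597) + 213395 = ((-395 + 2712) + 205597) + 213395 = (2317 + 205597) + 213395 = 207914 + 213395 = 421309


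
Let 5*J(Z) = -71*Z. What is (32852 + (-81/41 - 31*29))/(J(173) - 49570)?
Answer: -2183320/3555151 ≈ -0.61413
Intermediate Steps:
J(Z) = -71*Z/5 (J(Z) = (-71*Z)/5 = -71*Z/5)
(32852 + (-81/41 - 31*29))/(J(173) - 49570) = (32852 + (-81/41 - 31*29))/(-71/5*173 - 49570) = (32852 + (-81*1/41 - 899))/(-12283/5 - 49570) = (32852 + (-81/41 - 899))/(-260133/5) = (32852 - 36940/41)*(-5/260133) = (1309992/41)*(-5/260133) = -2183320/3555151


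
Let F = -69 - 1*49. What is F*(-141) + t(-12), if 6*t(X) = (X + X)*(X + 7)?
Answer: 16658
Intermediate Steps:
F = -118 (F = -69 - 49 = -118)
t(X) = X*(7 + X)/3 (t(X) = ((X + X)*(X + 7))/6 = ((2*X)*(7 + X))/6 = (2*X*(7 + X))/6 = X*(7 + X)/3)
F*(-141) + t(-12) = -118*(-141) + (⅓)*(-12)*(7 - 12) = 16638 + (⅓)*(-12)*(-5) = 16638 + 20 = 16658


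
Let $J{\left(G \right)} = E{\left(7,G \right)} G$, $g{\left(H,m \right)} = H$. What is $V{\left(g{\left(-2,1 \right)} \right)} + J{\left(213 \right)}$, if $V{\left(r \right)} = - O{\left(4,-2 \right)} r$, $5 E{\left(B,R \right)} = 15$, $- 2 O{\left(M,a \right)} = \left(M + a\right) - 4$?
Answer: $641$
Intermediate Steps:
$O{\left(M,a \right)} = 2 - \frac{M}{2} - \frac{a}{2}$ ($O{\left(M,a \right)} = - \frac{\left(M + a\right) - 4}{2} = - \frac{-4 + M + a}{2} = 2 - \frac{M}{2} - \frac{a}{2}$)
$E{\left(B,R \right)} = 3$ ($E{\left(B,R \right)} = \frac{1}{5} \cdot 15 = 3$)
$V{\left(r \right)} = - r$ ($V{\left(r \right)} = - (2 - 2 - -1) r = - (2 - 2 + 1) r = \left(-1\right) 1 r = - r$)
$J{\left(G \right)} = 3 G$
$V{\left(g{\left(-2,1 \right)} \right)} + J{\left(213 \right)} = \left(-1\right) \left(-2\right) + 3 \cdot 213 = 2 + 639 = 641$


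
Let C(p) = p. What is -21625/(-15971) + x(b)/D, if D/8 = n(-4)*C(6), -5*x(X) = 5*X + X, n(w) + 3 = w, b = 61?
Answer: 7029231/4471880 ≈ 1.5719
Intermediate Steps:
n(w) = -3 + w
x(X) = -6*X/5 (x(X) = -(5*X + X)/5 = -6*X/5)
D = -336 (D = 8*((-3 - 4)*6) = 8*(-7*6) = 8*(-42) = -336)
-21625/(-15971) + x(b)/D = -21625/(-15971) - 6/5*61/(-336) = -21625*(-1/15971) - 366/5*(-1/336) = 21625/15971 + 61/280 = 7029231/4471880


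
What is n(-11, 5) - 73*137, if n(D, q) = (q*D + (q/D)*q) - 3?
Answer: -110674/11 ≈ -10061.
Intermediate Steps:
n(D, q) = -3 + D*q + q²/D (n(D, q) = (D*q + q²/D) - 3 = -3 + D*q + q²/D)
n(-11, 5) - 73*137 = (-3 - 11*5 + 5²/(-11)) - 73*137 = (-3 - 55 - 1/11*25) - 10001 = (-3 - 55 - 25/11) - 10001 = -663/11 - 10001 = -110674/11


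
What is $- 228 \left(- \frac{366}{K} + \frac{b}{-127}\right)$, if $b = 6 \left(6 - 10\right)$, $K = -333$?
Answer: $- \frac{1380008}{4699} \approx -293.68$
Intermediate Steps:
$b = -24$ ($b = 6 \left(-4\right) = -24$)
$- 228 \left(- \frac{366}{K} + \frac{b}{-127}\right) = - 228 \left(- \frac{366}{-333} - \frac{24}{-127}\right) = - 228 \left(\left(-366\right) \left(- \frac{1}{333}\right) - - \frac{24}{127}\right) = - 228 \left(\frac{122}{111} + \frac{24}{127}\right) = \left(-228\right) \frac{18158}{14097} = - \frac{1380008}{4699}$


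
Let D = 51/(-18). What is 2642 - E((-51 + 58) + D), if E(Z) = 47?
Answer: 2595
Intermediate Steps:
D = -17/6 (D = 51*(-1/18) = -17/6 ≈ -2.8333)
2642 - E((-51 + 58) + D) = 2642 - 1*47 = 2642 - 47 = 2595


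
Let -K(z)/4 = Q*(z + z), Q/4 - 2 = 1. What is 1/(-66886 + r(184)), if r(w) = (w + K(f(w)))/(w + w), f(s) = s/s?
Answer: -46/3076745 ≈ -1.4951e-5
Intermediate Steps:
f(s) = 1
Q = 12 (Q = 8 + 4*1 = 8 + 4 = 12)
K(z) = -96*z (K(z) = -48*(z + z) = -48*2*z = -96*z)
r(w) = (-96 + w)/(2*w) (r(w) = (w - 96*1)/(w + w) = (w - 96)/((2*w)) = (-96 + w)*(1/(2*w)) = (-96 + w)/(2*w))
1/(-66886 + r(184)) = 1/(-66886 + (½)*(-96 + 184)/184) = 1/(-66886 + (½)*(1/184)*88) = 1/(-66886 + 11/46) = 1/(-3076745/46) = -46/3076745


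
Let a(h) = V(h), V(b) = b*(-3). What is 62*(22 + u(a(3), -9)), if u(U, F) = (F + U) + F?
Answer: -310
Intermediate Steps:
V(b) = -3*b
a(h) = -3*h
u(U, F) = U + 2*F
62*(22 + u(a(3), -9)) = 62*(22 + (-3*3 + 2*(-9))) = 62*(22 + (-9 - 18)) = 62*(22 - 27) = 62*(-5) = -310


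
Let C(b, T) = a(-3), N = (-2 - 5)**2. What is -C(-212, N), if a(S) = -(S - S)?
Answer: 0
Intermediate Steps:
N = 49 (N = (-7)**2 = 49)
a(S) = 0 (a(S) = -1*0 = 0)
C(b, T) = 0
-C(-212, N) = -1*0 = 0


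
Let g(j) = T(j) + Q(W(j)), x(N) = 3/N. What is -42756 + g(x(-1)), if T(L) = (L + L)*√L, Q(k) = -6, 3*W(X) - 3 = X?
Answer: -42762 - 6*I*√3 ≈ -42762.0 - 10.392*I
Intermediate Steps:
W(X) = 1 + X/3
T(L) = 2*L^(3/2) (T(L) = (2*L)*√L = 2*L^(3/2))
g(j) = -6 + 2*j^(3/2) (g(j) = 2*j^(3/2) - 6 = -6 + 2*j^(3/2))
-42756 + g(x(-1)) = -42756 + (-6 + 2*(3/(-1))^(3/2)) = -42756 + (-6 + 2*(3*(-1))^(3/2)) = -42756 + (-6 + 2*(-3)^(3/2)) = -42756 + (-6 + 2*(-3*I*√3)) = -42756 + (-6 - 6*I*√3) = -42762 - 6*I*√3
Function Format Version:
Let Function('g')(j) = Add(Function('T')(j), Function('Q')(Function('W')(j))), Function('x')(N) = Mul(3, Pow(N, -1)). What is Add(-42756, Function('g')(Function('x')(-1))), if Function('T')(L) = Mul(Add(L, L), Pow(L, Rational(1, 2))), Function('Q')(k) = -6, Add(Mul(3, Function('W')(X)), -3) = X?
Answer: Add(-42762, Mul(-6, I, Pow(3, Rational(1, 2)))) ≈ Add(-42762., Mul(-10.392, I))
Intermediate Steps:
Function('W')(X) = Add(1, Mul(Rational(1, 3), X))
Function('T')(L) = Mul(2, Pow(L, Rational(3, 2))) (Function('T')(L) = Mul(Mul(2, L), Pow(L, Rational(1, 2))) = Mul(2, Pow(L, Rational(3, 2))))
Function('g')(j) = Add(-6, Mul(2, Pow(j, Rational(3, 2)))) (Function('g')(j) = Add(Mul(2, Pow(j, Rational(3, 2))), -6) = Add(-6, Mul(2, Pow(j, Rational(3, 2)))))
Add(-42756, Function('g')(Function('x')(-1))) = Add(-42756, Add(-6, Mul(2, Pow(Mul(3, Pow(-1, -1)), Rational(3, 2))))) = Add(-42756, Add(-6, Mul(2, Pow(Mul(3, -1), Rational(3, 2))))) = Add(-42756, Add(-6, Mul(2, Pow(-3, Rational(3, 2))))) = Add(-42756, Add(-6, Mul(2, Mul(-3, I, Pow(3, Rational(1, 2)))))) = Add(-42756, Add(-6, Mul(-6, I, Pow(3, Rational(1, 2))))) = Add(-42762, Mul(-6, I, Pow(3, Rational(1, 2))))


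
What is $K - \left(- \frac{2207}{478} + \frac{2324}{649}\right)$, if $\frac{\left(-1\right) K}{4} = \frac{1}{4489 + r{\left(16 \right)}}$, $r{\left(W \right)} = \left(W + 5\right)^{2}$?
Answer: $\frac{791805571}{764697230} \approx 1.0354$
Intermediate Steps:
$r{\left(W \right)} = \left(5 + W\right)^{2}$
$K = - \frac{2}{2465}$ ($K = - \frac{4}{4489 + \left(5 + 16\right)^{2}} = - \frac{4}{4489 + 21^{2}} = - \frac{4}{4489 + 441} = - \frac{4}{4930} = \left(-4\right) \frac{1}{4930} = - \frac{2}{2465} \approx -0.00081136$)
$K - \left(- \frac{2207}{478} + \frac{2324}{649}\right) = - \frac{2}{2465} - \left(- \frac{2207}{478} + \frac{2324}{649}\right) = - \frac{2}{2465} - - \frac{321471}{310222} = - \frac{2}{2465} + \left(- \frac{2324}{649} + \frac{2207}{478}\right) = - \frac{2}{2465} + \frac{321471}{310222} = \frac{791805571}{764697230}$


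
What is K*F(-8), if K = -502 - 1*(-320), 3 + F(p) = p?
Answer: 2002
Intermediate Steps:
F(p) = -3 + p
K = -182 (K = -502 + 320 = -182)
K*F(-8) = -182*(-3 - 8) = -182*(-11) = 2002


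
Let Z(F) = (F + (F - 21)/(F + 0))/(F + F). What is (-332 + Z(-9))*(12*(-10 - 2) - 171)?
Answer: 626885/6 ≈ 1.0448e+5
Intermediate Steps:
Z(F) = (F + (-21 + F)/F)/(2*F) (Z(F) = (F + (-21 + F)/F)/((2*F)) = (F + (-21 + F)/F)*(1/(2*F)) = (F + (-21 + F)/F)/(2*F))
(-332 + Z(-9))*(12*(-10 - 2) - 171) = (-332 + (½)*(-21 - 9 + (-9)²)/(-9)²)*(12*(-10 - 2) - 171) = (-332 + (½)*(1/81)*(-21 - 9 + 81))*(12*(-12) - 171) = (-332 + (½)*(1/81)*51)*(-144 - 171) = (-332 + 17/54)*(-315) = -17911/54*(-315) = 626885/6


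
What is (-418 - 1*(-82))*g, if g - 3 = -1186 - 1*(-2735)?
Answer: -521472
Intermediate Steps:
g = 1552 (g = 3 + (-1186 - 1*(-2735)) = 3 + (-1186 + 2735) = 3 + 1549 = 1552)
(-418 - 1*(-82))*g = (-418 - 1*(-82))*1552 = (-418 + 82)*1552 = -336*1552 = -521472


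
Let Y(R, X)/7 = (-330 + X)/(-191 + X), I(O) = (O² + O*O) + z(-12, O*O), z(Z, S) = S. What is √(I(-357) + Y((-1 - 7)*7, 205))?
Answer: √1529138/2 ≈ 618.29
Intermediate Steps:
I(O) = 3*O² (I(O) = (O² + O*O) + O*O = (O² + O²) + O² = 2*O² + O² = 3*O²)
Y(R, X) = 7*(-330 + X)/(-191 + X) (Y(R, X) = 7*((-330 + X)/(-191 + X)) = 7*(-330 + X)/(-191 + X))
√(I(-357) + Y((-1 - 7)*7, 205)) = √(3*(-357)² + 7*(-330 + 205)/(-191 + 205)) = √(3*127449 + 7*(-125)/14) = √(382347 + 7*(1/14)*(-125)) = √(382347 - 125/2) = √(764569/2) = √1529138/2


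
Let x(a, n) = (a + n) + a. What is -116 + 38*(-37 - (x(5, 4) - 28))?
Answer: -990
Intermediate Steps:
x(a, n) = n + 2*a
-116 + 38*(-37 - (x(5, 4) - 28)) = -116 + 38*(-37 - ((4 + 2*5) - 28)) = -116 + 38*(-37 - ((4 + 10) - 28)) = -116 + 38*(-37 - (14 - 28)) = -116 + 38*(-37 - 1*(-14)) = -116 + 38*(-37 + 14) = -116 + 38*(-23) = -116 - 874 = -990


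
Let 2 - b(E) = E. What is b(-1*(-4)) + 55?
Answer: 53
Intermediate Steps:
b(E) = 2 - E
b(-1*(-4)) + 55 = (2 - (-1)*(-4)) + 55 = (2 - 1*4) + 55 = (2 - 4) + 55 = -2 + 55 = 53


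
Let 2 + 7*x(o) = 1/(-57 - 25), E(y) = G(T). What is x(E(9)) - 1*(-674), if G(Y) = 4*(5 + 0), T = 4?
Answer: 386711/574 ≈ 673.71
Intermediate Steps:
G(Y) = 20 (G(Y) = 4*5 = 20)
E(y) = 20
x(o) = -165/574 (x(o) = -2/7 + 1/(7*(-57 - 25)) = -2/7 + (⅐)/(-82) = -2/7 + (⅐)*(-1/82) = -2/7 - 1/574 = -165/574)
x(E(9)) - 1*(-674) = -165/574 - 1*(-674) = -165/574 + 674 = 386711/574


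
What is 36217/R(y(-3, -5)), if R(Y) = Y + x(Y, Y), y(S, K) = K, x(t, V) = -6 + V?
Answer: -36217/16 ≈ -2263.6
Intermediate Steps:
R(Y) = -6 + 2*Y (R(Y) = Y + (-6 + Y) = -6 + 2*Y)
36217/R(y(-3, -5)) = 36217/(-6 + 2*(-5)) = 36217/(-6 - 10) = 36217/(-16) = 36217*(-1/16) = -36217/16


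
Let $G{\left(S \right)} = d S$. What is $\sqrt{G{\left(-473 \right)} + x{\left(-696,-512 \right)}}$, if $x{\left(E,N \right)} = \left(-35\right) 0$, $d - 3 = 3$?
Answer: $i \sqrt{2838} \approx 53.273 i$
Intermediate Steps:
$d = 6$ ($d = 3 + 3 = 6$)
$x{\left(E,N \right)} = 0$
$G{\left(S \right)} = 6 S$
$\sqrt{G{\left(-473 \right)} + x{\left(-696,-512 \right)}} = \sqrt{6 \left(-473\right) + 0} = \sqrt{-2838 + 0} = \sqrt{-2838} = i \sqrt{2838}$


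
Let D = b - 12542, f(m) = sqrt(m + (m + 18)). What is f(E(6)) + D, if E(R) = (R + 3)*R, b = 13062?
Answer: 520 + 3*sqrt(14) ≈ 531.22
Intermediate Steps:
E(R) = R*(3 + R) (E(R) = (3 + R)*R = R*(3 + R))
f(m) = sqrt(18 + 2*m) (f(m) = sqrt(m + (18 + m)) = sqrt(18 + 2*m))
D = 520 (D = 13062 - 12542 = 520)
f(E(6)) + D = sqrt(18 + 2*(6*(3 + 6))) + 520 = sqrt(18 + 2*(6*9)) + 520 = sqrt(18 + 2*54) + 520 = sqrt(18 + 108) + 520 = sqrt(126) + 520 = 3*sqrt(14) + 520 = 520 + 3*sqrt(14)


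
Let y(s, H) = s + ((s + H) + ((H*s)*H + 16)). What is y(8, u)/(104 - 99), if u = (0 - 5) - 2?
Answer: 417/5 ≈ 83.400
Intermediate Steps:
u = -7 (u = -5 - 2 = -7)
y(s, H) = 16 + H + 2*s + s*H² (y(s, H) = s + ((H + s) + (s*H² + 16)) = s + ((H + s) + (16 + s*H²)) = s + (16 + H + s + s*H²) = 16 + H + 2*s + s*H²)
y(8, u)/(104 - 99) = (16 - 7 + 2*8 + 8*(-7)²)/(104 - 99) = (16 - 7 + 16 + 8*49)/5 = (16 - 7 + 16 + 392)*(⅕) = 417*(⅕) = 417/5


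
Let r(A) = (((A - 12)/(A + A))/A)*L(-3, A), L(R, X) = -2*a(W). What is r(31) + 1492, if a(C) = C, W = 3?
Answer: 1433755/961 ≈ 1491.9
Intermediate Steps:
L(R, X) = -6 (L(R, X) = -2*3 = -6)
r(A) = -3*(-12 + A)/A² (r(A) = (((A - 12)/(A + A))/A)*(-6) = (((-12 + A)/((2*A)))/A)*(-6) = (((-12 + A)*(1/(2*A)))/A)*(-6) = (((-12 + A)/(2*A))/A)*(-6) = ((-12 + A)/(2*A²))*(-6) = -3*(-12 + A)/A²)
r(31) + 1492 = 3*(12 - 1*31)/31² + 1492 = 3*(1/961)*(12 - 31) + 1492 = 3*(1/961)*(-19) + 1492 = -57/961 + 1492 = 1433755/961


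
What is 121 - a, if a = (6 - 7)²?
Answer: 120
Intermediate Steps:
a = 1 (a = (-1)² = 1)
121 - a = 121 - 1*1 = 121 - 1 = 120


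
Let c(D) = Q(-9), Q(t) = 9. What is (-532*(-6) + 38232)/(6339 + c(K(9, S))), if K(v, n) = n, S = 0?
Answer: 3452/529 ≈ 6.5255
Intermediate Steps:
c(D) = 9
(-532*(-6) + 38232)/(6339 + c(K(9, S))) = (-532*(-6) + 38232)/(6339 + 9) = (3192 + 38232)/6348 = 41424*(1/6348) = 3452/529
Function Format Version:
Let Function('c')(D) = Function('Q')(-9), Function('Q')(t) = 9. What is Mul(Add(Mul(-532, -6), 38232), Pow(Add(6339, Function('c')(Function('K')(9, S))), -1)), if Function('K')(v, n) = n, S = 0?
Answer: Rational(3452, 529) ≈ 6.5255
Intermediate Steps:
Function('c')(D) = 9
Mul(Add(Mul(-532, -6), 38232), Pow(Add(6339, Function('c')(Function('K')(9, S))), -1)) = Mul(Add(Mul(-532, -6), 38232), Pow(Add(6339, 9), -1)) = Mul(Add(3192, 38232), Pow(6348, -1)) = Mul(41424, Rational(1, 6348)) = Rational(3452, 529)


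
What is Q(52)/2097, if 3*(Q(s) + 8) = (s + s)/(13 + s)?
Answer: -112/31455 ≈ -0.0035606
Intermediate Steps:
Q(s) = -8 + 2*s/(3*(13 + s)) (Q(s) = -8 + ((s + s)/(13 + s))/3 = -8 + ((2*s)/(13 + s))/3 = -8 + (2*s/(13 + s))/3 = -8 + 2*s/(3*(13 + s)))
Q(52)/2097 = (2*(-156 - 11*52)/(3*(13 + 52)))/2097 = ((2/3)*(-156 - 572)/65)*(1/2097) = ((2/3)*(1/65)*(-728))*(1/2097) = -112/15*1/2097 = -112/31455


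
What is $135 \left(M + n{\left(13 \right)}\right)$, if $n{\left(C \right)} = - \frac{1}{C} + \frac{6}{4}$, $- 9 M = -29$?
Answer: $\frac{16305}{26} \approx 627.12$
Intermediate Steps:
$M = \frac{29}{9}$ ($M = \left(- \frac{1}{9}\right) \left(-29\right) = \frac{29}{9} \approx 3.2222$)
$n{\left(C \right)} = \frac{3}{2} - \frac{1}{C}$ ($n{\left(C \right)} = - \frac{1}{C} + 6 \cdot \frac{1}{4} = - \frac{1}{C} + \frac{3}{2} = \frac{3}{2} - \frac{1}{C}$)
$135 \left(M + n{\left(13 \right)}\right) = 135 \left(\frac{29}{9} + \left(\frac{3}{2} - \frac{1}{13}\right)\right) = 135 \left(\frac{29}{9} + \frac{37}{26}\right) = 135 \cdot \frac{1087}{234} = \frac{16305}{26}$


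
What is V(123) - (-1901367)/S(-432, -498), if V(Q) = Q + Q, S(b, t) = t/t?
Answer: 1901613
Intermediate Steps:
S(b, t) = 1
V(Q) = 2*Q
V(123) - (-1901367)/S(-432, -498) = 2*123 - (-1901367)/1 = 246 - (-1901367) = 246 - 1*(-1901367) = 246 + 1901367 = 1901613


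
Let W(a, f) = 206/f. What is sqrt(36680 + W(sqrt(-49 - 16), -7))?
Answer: 3*sqrt(199542)/7 ≈ 191.44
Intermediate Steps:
sqrt(36680 + W(sqrt(-49 - 16), -7)) = sqrt(36680 + 206/(-7)) = sqrt(36680 + 206*(-1/7)) = sqrt(36680 - 206/7) = sqrt(256554/7) = 3*sqrt(199542)/7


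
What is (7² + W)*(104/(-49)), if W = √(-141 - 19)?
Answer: -104 - 416*I*√10/49 ≈ -104.0 - 26.847*I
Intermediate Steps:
W = 4*I*√10 (W = √(-160) = 4*I*√10 ≈ 12.649*I)
(7² + W)*(104/(-49)) = (7² + 4*I*√10)*(104/(-49)) = (49 + 4*I*√10)*(104*(-1/49)) = (49 + 4*I*√10)*(-104/49) = -104 - 416*I*√10/49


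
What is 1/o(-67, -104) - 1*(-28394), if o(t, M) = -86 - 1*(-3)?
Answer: 2356701/83 ≈ 28394.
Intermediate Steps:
o(t, M) = -83 (o(t, M) = -86 + 3 = -83)
1/o(-67, -104) - 1*(-28394) = 1/(-83) - 1*(-28394) = -1/83 + 28394 = 2356701/83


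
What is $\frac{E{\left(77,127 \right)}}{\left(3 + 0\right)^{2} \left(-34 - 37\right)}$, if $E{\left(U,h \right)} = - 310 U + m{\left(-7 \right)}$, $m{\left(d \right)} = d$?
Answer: $\frac{2653}{71} \approx 37.366$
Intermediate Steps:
$E{\left(U,h \right)} = -7 - 310 U$ ($E{\left(U,h \right)} = - 310 U - 7 = -7 - 310 U$)
$\frac{E{\left(77,127 \right)}}{\left(3 + 0\right)^{2} \left(-34 - 37\right)} = \frac{-7 - 23870}{\left(3 + 0\right)^{2} \left(-34 - 37\right)} = \frac{-7 - 23870}{3^{2} \left(-71\right)} = - \frac{23877}{9 \left(-71\right)} = - \frac{23877}{-639} = \left(-23877\right) \left(- \frac{1}{639}\right) = \frac{2653}{71}$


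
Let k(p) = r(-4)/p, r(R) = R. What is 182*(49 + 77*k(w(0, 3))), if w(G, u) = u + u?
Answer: -1274/3 ≈ -424.67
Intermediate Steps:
w(G, u) = 2*u
k(p) = -4/p
182*(49 + 77*k(w(0, 3))) = 182*(49 + 77*(-4/(2*3))) = 182*(49 + 77*(-4/6)) = 182*(49 + 77*(-4*⅙)) = 182*(49 + 77*(-⅔)) = 182*(49 - 154/3) = 182*(-7/3) = -1274/3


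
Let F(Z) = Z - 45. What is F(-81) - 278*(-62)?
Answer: 17110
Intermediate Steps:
F(Z) = -45 + Z
F(-81) - 278*(-62) = (-45 - 81) - 278*(-62) = -126 + 17236 = 17110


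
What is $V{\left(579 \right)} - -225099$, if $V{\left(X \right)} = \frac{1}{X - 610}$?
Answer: $\frac{6978068}{31} \approx 2.251 \cdot 10^{5}$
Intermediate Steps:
$V{\left(X \right)} = \frac{1}{-610 + X}$
$V{\left(579 \right)} - -225099 = \frac{1}{-610 + 579} - -225099 = \frac{1}{-31} + 225099 = - \frac{1}{31} + 225099 = \frac{6978068}{31}$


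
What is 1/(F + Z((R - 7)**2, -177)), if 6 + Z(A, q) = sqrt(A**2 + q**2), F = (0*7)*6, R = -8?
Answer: 1/13653 + sqrt(9106)/27306 ≈ 0.0035679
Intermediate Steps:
F = 0 (F = 0*6 = 0)
Z(A, q) = -6 + sqrt(A**2 + q**2)
1/(F + Z((R - 7)**2, -177)) = 1/(0 + (-6 + sqrt(((-8 - 7)**2)**2 + (-177)**2))) = 1/(0 + (-6 + sqrt(((-15)**2)**2 + 31329))) = 1/(0 + (-6 + sqrt(225**2 + 31329))) = 1/(0 + (-6 + sqrt(50625 + 31329))) = 1/(0 + (-6 + sqrt(81954))) = 1/(0 + (-6 + 3*sqrt(9106))) = 1/(-6 + 3*sqrt(9106))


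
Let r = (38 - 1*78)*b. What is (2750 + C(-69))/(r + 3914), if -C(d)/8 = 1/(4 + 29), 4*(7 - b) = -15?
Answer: 45371/57486 ≈ 0.78925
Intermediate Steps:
b = 43/4 (b = 7 - 1/4*(-15) = 7 + 15/4 = 43/4 ≈ 10.750)
C(d) = -8/33 (C(d) = -8/(4 + 29) = -8/33)
r = -430 (r = (38 - 1*78)*(43/4) = (38 - 78)*(43/4) = -40*43/4 = -430)
(2750 + C(-69))/(r + 3914) = (2750 - 8/33)/(-430 + 3914) = (90742/33)/3484 = (90742/33)*(1/3484) = 45371/57486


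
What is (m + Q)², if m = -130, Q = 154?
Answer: 576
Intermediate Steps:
(m + Q)² = (-130 + 154)² = 24² = 576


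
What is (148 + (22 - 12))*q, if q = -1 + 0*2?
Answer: -158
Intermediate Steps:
q = -1 (q = -1 + 0 = -1)
(148 + (22 - 12))*q = (148 + (22 - 12))*(-1) = (148 + 10)*(-1) = 158*(-1) = -158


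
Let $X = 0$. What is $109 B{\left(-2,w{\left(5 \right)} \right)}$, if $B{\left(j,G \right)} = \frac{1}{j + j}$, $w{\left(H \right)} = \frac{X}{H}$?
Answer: $- \frac{109}{4} \approx -27.25$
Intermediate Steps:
$w{\left(H \right)} = 0$ ($w{\left(H \right)} = \frac{0}{H} = 0$)
$B{\left(j,G \right)} = \frac{1}{2 j}$
$109 B{\left(-2,w{\left(5 \right)} \right)} = 109 \frac{1}{2 \left(-2\right)} = 109 \cdot \frac{1}{2} \left(- \frac{1}{2}\right) = 109 \left(- \frac{1}{4}\right) = - \frac{109}{4}$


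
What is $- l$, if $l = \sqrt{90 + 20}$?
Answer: $- \sqrt{110} \approx -10.488$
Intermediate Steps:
$l = \sqrt{110} \approx 10.488$
$- l = - \sqrt{110}$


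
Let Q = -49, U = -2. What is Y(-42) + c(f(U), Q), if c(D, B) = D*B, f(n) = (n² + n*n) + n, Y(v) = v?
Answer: -336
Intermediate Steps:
f(n) = n + 2*n² (f(n) = (n² + n²) + n = 2*n² + n = n + 2*n²)
c(D, B) = B*D
Y(-42) + c(f(U), Q) = -42 - (-98)*(1 + 2*(-2)) = -42 - (-98)*(1 - 4) = -42 - (-98)*(-3) = -42 - 49*6 = -42 - 294 = -336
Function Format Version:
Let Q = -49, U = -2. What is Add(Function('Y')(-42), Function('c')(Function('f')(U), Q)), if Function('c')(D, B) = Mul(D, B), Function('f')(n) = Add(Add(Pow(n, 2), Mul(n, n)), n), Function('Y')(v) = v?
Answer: -336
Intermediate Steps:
Function('f')(n) = Add(n, Mul(2, Pow(n, 2))) (Function('f')(n) = Add(Add(Pow(n, 2), Pow(n, 2)), n) = Add(Mul(2, Pow(n, 2)), n) = Add(n, Mul(2, Pow(n, 2))))
Function('c')(D, B) = Mul(B, D)
Add(Function('Y')(-42), Function('c')(Function('f')(U), Q)) = Add(-42, Mul(-49, Mul(-2, Add(1, Mul(2, -2))))) = Add(-42, Mul(-49, Mul(-2, Add(1, -4)))) = Add(-42, Mul(-49, Mul(-2, -3))) = Add(-42, Mul(-49, 6)) = Add(-42, -294) = -336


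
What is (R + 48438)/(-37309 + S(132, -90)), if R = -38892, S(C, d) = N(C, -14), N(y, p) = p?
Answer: -3182/12441 ≈ -0.25577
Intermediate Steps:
S(C, d) = -14
(R + 48438)/(-37309 + S(132, -90)) = (-38892 + 48438)/(-37309 - 14) = 9546/(-37323) = 9546*(-1/37323) = -3182/12441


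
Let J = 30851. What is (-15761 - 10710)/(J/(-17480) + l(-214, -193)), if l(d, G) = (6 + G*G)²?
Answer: -462713080/24261104206149 ≈ -1.9072e-5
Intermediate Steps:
l(d, G) = (6 + G²)²
(-15761 - 10710)/(J/(-17480) + l(-214, -193)) = (-15761 - 10710)/(30851/(-17480) + (6 + (-193)²)²) = -26471/(30851*(-1/17480) + (6 + 37249)²) = -26471/(-30851/17480 + 37255²) = -26471/(-30851/17480 + 1387935025) = -26471/24261104206149/17480 = -26471*17480/24261104206149 = -462713080/24261104206149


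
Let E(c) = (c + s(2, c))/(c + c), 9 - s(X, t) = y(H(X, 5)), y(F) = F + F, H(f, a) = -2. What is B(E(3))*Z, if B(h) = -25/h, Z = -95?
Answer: 7125/8 ≈ 890.63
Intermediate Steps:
y(F) = 2*F
s(X, t) = 13 (s(X, t) = 9 - 2*(-2) = 9 - 1*(-4) = 9 + 4 = 13)
E(c) = (13 + c)/(2*c) (E(c) = (c + 13)/(c + c) = (13 + c)/((2*c)) = (13 + c)*(1/(2*c)) = (13 + c)/(2*c))
B(E(3))*Z = -25*6/(13 + 3)*(-95) = -25/((½)*(⅓)*16)*(-95) = -25/8/3*(-95) = -25*3/8*(-95) = -75/8*(-95) = 7125/8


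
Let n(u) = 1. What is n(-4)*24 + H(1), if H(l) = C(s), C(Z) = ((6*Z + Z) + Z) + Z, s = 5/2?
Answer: 93/2 ≈ 46.500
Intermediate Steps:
s = 5/2 (s = 5*(1/2) = 5/2 ≈ 2.5000)
C(Z) = 9*Z (C(Z) = (7*Z + Z) + Z = 8*Z + Z = 9*Z)
H(l) = 45/2 (H(l) = 9*(5/2) = 45/2)
n(-4)*24 + H(1) = 1*24 + 45/2 = 24 + 45/2 = 93/2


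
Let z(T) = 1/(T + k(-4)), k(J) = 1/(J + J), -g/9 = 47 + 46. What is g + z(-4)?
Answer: -27629/33 ≈ -837.24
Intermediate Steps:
g = -837 (g = -9*(47 + 46) = -9*93 = -837)
k(J) = 1/(2*J)
z(T) = 1/(-1/8 + T) (z(T) = 1/(T + (1/2)/(-4)) = 1/(T + (1/2)*(-1/4)) = 1/(T - 1/8) = 1/(-1/8 + T))
g + z(-4) = -837 + 8/(-1 + 8*(-4)) = -837 + 8/(-1 - 32) = -837 + 8/(-33) = -837 + 8*(-1/33) = -837 - 8/33 = -27629/33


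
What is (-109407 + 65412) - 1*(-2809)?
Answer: -41186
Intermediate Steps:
(-109407 + 65412) - 1*(-2809) = -43995 + 2809 = -41186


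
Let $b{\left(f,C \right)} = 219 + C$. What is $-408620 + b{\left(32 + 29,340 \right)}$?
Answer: $-408061$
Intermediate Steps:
$-408620 + b{\left(32 + 29,340 \right)} = -408620 + \left(219 + 340\right) = -408620 + 559 = -408061$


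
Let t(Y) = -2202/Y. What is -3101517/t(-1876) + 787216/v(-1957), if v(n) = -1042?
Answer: -1377055874/521 ≈ -2.6431e+6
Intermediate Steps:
-3101517/t(-1876) + 787216/v(-1957) = -3101517/((-2202/(-1876))) + 787216/(-1042) = -3101517/((-2202*(-1/1876))) + 787216*(-1/1042) = -3101517/1101/938 - 393608/521 = -3101517*938/1101 - 393608/521 = -2642346 - 393608/521 = -1377055874/521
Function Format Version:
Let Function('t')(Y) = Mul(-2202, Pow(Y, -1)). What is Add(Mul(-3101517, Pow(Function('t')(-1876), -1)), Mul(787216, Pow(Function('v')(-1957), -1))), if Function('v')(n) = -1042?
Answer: Rational(-1377055874, 521) ≈ -2.6431e+6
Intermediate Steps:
Add(Mul(-3101517, Pow(Function('t')(-1876), -1)), Mul(787216, Pow(Function('v')(-1957), -1))) = Add(Mul(-3101517, Pow(Mul(-2202, Pow(-1876, -1)), -1)), Mul(787216, Pow(-1042, -1))) = Add(Mul(-3101517, Pow(Mul(-2202, Rational(-1, 1876)), -1)), Mul(787216, Rational(-1, 1042))) = Add(Mul(-3101517, Pow(Rational(1101, 938), -1)), Rational(-393608, 521)) = Add(Mul(-3101517, Rational(938, 1101)), Rational(-393608, 521)) = Add(-2642346, Rational(-393608, 521)) = Rational(-1377055874, 521)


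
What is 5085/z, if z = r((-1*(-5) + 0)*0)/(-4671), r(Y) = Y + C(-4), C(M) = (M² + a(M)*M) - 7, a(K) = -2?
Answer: -23752035/17 ≈ -1.3972e+6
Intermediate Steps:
C(M) = -7 + M² - 2*M (C(M) = (M² - 2*M) - 7 = -7 + M² - 2*M)
r(Y) = 17 + Y (r(Y) = Y + (-7 + (-4)² - 2*(-4)) = Y + (-7 + 16 + 8) = Y + 17 = 17 + Y)
z = -17/4671 (z = (17 + (-1*(-5) + 0)*0)/(-4671) = (17 + (5 + 0)*0)*(-1/4671) = (17 + 5*0)*(-1/4671) = (17 + 0)*(-1/4671) = 17*(-1/4671) = -17/4671 ≈ -0.0036395)
5085/z = 5085/(-17/4671) = 5085*(-4671/17) = -23752035/17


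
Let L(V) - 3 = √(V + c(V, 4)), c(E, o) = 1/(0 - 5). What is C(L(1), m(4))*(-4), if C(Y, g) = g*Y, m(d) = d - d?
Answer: 0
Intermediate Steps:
c(E, o) = -⅕ (c(E, o) = 1/(-5) = -⅕)
m(d) = 0
L(V) = 3 + √(-⅕ + V) (L(V) = 3 + √(V - ⅕) = 3 + √(-⅕ + V))
C(Y, g) = Y*g
C(L(1), m(4))*(-4) = ((3 + √(-5 + 25*1)/5)*0)*(-4) = ((3 + √(-5 + 25)/5)*0)*(-4) = ((3 + √20/5)*0)*(-4) = ((3 + (2*√5)/5)*0)*(-4) = ((3 + 2*√5/5)*0)*(-4) = 0*(-4) = 0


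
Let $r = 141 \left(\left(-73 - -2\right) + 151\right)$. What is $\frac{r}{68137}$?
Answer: $\frac{11280}{68137} \approx 0.16555$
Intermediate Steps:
$r = 11280$ ($r = 141 \left(\left(-73 + 2\right) + 151\right) = 141 \left(-71 + 151\right) = 141 \cdot 80 = 11280$)
$\frac{r}{68137} = \frac{11280}{68137}$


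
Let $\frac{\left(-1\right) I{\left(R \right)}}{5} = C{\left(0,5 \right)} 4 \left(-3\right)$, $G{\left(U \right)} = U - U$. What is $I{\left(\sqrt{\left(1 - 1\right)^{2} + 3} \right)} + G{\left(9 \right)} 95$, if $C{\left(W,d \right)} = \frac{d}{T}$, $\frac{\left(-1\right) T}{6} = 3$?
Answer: $- \frac{50}{3} \approx -16.667$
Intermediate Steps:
$T = -18$ ($T = \left(-6\right) 3 = -18$)
$C{\left(W,d \right)} = - \frac{d}{18}$ ($C{\left(W,d \right)} = \frac{d}{-18} = d \left(- \frac{1}{18}\right) = - \frac{d}{18}$)
$G{\left(U \right)} = 0$
$I{\left(R \right)} = - \frac{50}{3}$ ($I{\left(R \right)} = - 5 \left(- \frac{1}{18}\right) 5 \cdot 4 \left(-3\right) = - 5 \left(- \frac{5}{18}\right) 4 \left(-3\right) = - 5 \left(\left(- \frac{10}{9}\right) \left(-3\right)\right) = \left(-5\right) \frac{10}{3} = - \frac{50}{3}$)
$I{\left(\sqrt{\left(1 - 1\right)^{2} + 3} \right)} + G{\left(9 \right)} 95 = - \frac{50}{3} + 0 \cdot 95 = - \frac{50}{3} + 0 = - \frac{50}{3}$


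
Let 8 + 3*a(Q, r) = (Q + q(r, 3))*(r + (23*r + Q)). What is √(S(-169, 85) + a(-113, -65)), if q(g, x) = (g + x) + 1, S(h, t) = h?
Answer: √871761/3 ≈ 311.23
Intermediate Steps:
q(g, x) = 1 + g + x
a(Q, r) = -8/3 + (Q + 24*r)*(4 + Q + r)/3 (a(Q, r) = -8/3 + ((Q + (1 + r + 3))*(r + (23*r + Q)))/3 = -8/3 + ((Q + (4 + r))*(r + (Q + 23*r)))/3 = -8/3 + ((4 + Q + r)*(Q + 24*r))/3 = -8/3 + ((Q + 24*r)*(4 + Q + r))/3 = -8/3 + (Q + 24*r)*(4 + Q + r)/3)
√(S(-169, 85) + a(-113, -65)) = √(-169 + (-8/3 + (⅓)*(-113)² + 8*(-113)*(-65) + 8*(-65)*(4 - 65) + (⅓)*(-113)*(4 - 65))) = √(-169 + (-8/3 + (⅓)*12769 + 58760 + 8*(-65)*(-61) + (⅓)*(-113)*(-61))) = √(-169 + (-8/3 + 12769/3 + 58760 + 31720 + 6893/3)) = √(-169 + 291094/3) = √(290587/3) = √871761/3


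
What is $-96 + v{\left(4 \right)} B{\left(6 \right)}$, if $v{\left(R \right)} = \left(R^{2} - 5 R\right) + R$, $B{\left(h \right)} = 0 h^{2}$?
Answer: $-96$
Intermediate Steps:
$B{\left(h \right)} = 0$
$v{\left(R \right)} = R^{2} - 4 R$
$-96 + v{\left(4 \right)} B{\left(6 \right)} = -96 + 4 \left(-4 + 4\right) 0 = -96 + 4 \cdot 0 \cdot 0 = -96 + 0 \cdot 0 = -96 + 0 = -96$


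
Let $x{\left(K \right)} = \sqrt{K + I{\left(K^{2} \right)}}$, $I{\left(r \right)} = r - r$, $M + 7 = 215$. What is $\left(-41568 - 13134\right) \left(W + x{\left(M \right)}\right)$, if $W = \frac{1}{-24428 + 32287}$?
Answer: $- \frac{54702}{7859} - 218808 \sqrt{13} \approx -7.8893 \cdot 10^{5}$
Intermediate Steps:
$W = \frac{1}{7859} \approx 0.00012724$
$M = 208$ ($M = -7 + 215 = 208$)
$I{\left(r \right)} = 0$
$x{\left(K \right)} = \sqrt{K}$ ($x{\left(K \right)} = \sqrt{K + 0} = \sqrt{K}$)
$\left(-41568 - 13134\right) \left(W + x{\left(M \right)}\right) = \left(-41568 - 13134\right) \left(\frac{1}{7859} + \sqrt{208}\right) = - 54702 \left(\frac{1}{7859} + 4 \sqrt{13}\right) = - \frac{54702}{7859} - 218808 \sqrt{13}$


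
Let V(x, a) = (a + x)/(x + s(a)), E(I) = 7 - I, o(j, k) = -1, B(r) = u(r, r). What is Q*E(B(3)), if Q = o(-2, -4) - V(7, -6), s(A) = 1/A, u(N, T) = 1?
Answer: -282/41 ≈ -6.8781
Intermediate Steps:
B(r) = 1
V(x, a) = (a + x)/(x + 1/a)
Q = -47/41 (Q = -1 - (-6)*(-6 + 7)/(1 - 6*7) = -1 - (-6)/(1 - 42) = -1 - (-6)/(-41) = -1 - (-6)*(-1)/41 = -1 - 1*6/41 = -1 - 6/41 = -47/41 ≈ -1.1463)
Q*E(B(3)) = -47*(7 - 1*1)/41 = -47*(7 - 1)/41 = -47/41*6 = -282/41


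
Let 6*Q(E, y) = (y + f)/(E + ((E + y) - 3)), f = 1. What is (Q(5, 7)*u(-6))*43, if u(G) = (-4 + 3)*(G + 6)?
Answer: 0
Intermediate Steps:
u(G) = -6 - G (u(G) = -(6 + G) = -6 - G)
Q(E, y) = (1 + y)/(6*(-3 + y + 2*E)) (Q(E, y) = ((y + 1)/(E + ((E + y) - 3)))/6 = ((1 + y)/(E + (-3 + E + y)))/6 = ((1 + y)/(-3 + y + 2*E))/6 = (1 + y)/(6*(-3 + y + 2*E)))
(Q(5, 7)*u(-6))*43 = (((1 + 7)/(6*(-3 + 7 + 2*5)))*(-6 - 1*(-6)))*43 = (((⅙)*8/(-3 + 7 + 10))*(-6 + 6))*43 = (((⅙)*8/14)*0)*43 = (((⅙)*(1/14)*8)*0)*43 = ((2/21)*0)*43 = 0*43 = 0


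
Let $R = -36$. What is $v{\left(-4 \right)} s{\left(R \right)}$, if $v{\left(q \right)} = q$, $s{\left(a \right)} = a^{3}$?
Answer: $186624$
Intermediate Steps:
$v{\left(-4 \right)} s{\left(R \right)} = - 4 \left(-36\right)^{3} = \left(-4\right) \left(-46656\right) = 186624$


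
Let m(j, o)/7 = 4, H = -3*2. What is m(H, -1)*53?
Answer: 1484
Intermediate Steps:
H = -6
m(j, o) = 28 (m(j, o) = 7*4 = 28)
m(H, -1)*53 = 28*53 = 1484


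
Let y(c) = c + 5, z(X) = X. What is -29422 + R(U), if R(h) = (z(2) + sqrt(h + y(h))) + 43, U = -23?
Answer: -29377 + I*sqrt(41) ≈ -29377.0 + 6.4031*I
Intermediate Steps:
y(c) = 5 + c
R(h) = 45 + sqrt(5 + 2*h) (R(h) = (2 + sqrt(h + (5 + h))) + 43 = (2 + sqrt(5 + 2*h)) + 43 = 45 + sqrt(5 + 2*h))
-29422 + R(U) = -29422 + (45 + sqrt(5 + 2*(-23))) = -29422 + (45 + sqrt(5 - 46)) = -29422 + (45 + sqrt(-41)) = -29422 + (45 + I*sqrt(41)) = -29377 + I*sqrt(41)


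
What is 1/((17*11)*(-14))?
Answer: -1/2618 ≈ -0.00038197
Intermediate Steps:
1/((17*11)*(-14)) = 1/(187*(-14)) = 1/(-2618) = -1/2618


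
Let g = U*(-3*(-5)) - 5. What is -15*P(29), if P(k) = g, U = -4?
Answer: 975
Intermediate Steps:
g = -65 (g = -(-12)*(-5) - 5 = -4*15 - 5 = -60 - 5 = -65)
P(k) = -65
-15*P(29) = -15*(-65) = 975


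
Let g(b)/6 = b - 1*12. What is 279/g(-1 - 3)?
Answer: -93/32 ≈ -2.9063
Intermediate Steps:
g(b) = -72 + 6*b (g(b) = 6*(b - 1*12) = 6*(b - 12) = 6*(-12 + b) = -72 + 6*b)
279/g(-1 - 3) = 279/(-72 + 6*(-1 - 3)) = 279/(-72 + 6*(-4)) = 279/(-72 - 24) = 279/(-96) = 279*(-1/96) = -93/32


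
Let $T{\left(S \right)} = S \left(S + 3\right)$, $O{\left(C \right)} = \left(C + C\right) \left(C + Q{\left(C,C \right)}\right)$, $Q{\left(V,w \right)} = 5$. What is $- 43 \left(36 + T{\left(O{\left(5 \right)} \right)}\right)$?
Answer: $-444448$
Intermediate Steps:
$O{\left(C \right)} = 2 C \left(5 + C\right)$ ($O{\left(C \right)} = \left(C + C\right) \left(C + 5\right) = 2 C \left(5 + C\right)$)
$T{\left(S \right)} = S \left(3 + S\right)$
$- 43 \left(36 + T{\left(O{\left(5 \right)} \right)}\right) = - 43 \left(36 + 2 \cdot 5 \left(5 + 5\right) \left(3 + 2 \cdot 5 \left(5 + 5\right)\right)\right) = - 43 \left(36 + 2 \cdot 5 \cdot 10 \left(3 + 2 \cdot 5 \cdot 10\right)\right) = - 43 \left(36 + 100 \left(3 + 100\right)\right) = - 43 \left(36 + 100 \cdot 103\right) = - 43 \left(36 + 10300\right) = \left(-43\right) 10336 = -444448$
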